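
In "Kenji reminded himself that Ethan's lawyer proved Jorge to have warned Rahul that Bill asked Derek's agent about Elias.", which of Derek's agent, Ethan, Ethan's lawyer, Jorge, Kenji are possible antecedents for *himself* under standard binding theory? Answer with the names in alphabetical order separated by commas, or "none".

*himself* is a reflexive; Principle A requires it to be bound within its binding domain — the matrix clause.
— Derek's agent: object of the clause headed by 'asked'; does not c-command the reflexive — cannot bind it (Principle A).
— Ethan: possessor inside the subject DP of the clause headed by 'proved'; does not c-command the reflexive — cannot bind it (Principle A).
— Ethan's lawyer: subject of the clause headed by 'proved'; does not c-command the reflexive — cannot bind it (Principle A).
— Jorge: subject of the clause headed by 'warned'; does not c-command the reflexive — cannot bind it (Principle A).
— Kenji: subject of the matrix clause; c-commands the reflexive within its binding domain — allowed (Principle A).

Kenji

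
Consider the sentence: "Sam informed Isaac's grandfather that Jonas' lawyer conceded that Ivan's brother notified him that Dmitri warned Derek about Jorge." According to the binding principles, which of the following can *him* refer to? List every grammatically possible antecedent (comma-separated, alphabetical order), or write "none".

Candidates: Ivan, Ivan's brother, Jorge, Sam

Ivan, Sam

*him* is a pronoun; Principle B requires it to be free in its binding domain — the clause headed by 'notified'.
— Ivan: possessor inside the subject DP of the clause headed by 'notified'; does not c-command the pronoun — Principle B does not apply; allowed.
— Ivan's brother: subject of the clause headed by 'notified'; c-commands the pronoun within its binding domain — blocked (Principle B).
— Jorge: second object of the clause headed by 'warned'; is c-commanded by the pronoun; coreference would bind this R-expression — blocked (Principle C).
— Sam: subject of the matrix clause; c-commands the pronoun but lies outside its binding domain — allowed.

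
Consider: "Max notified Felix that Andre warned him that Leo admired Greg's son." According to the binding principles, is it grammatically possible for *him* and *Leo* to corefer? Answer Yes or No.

No

*him* is a pronoun; Principle B requires it to be free in its binding domain — the clause headed by 'warned'.
— Leo: subject of the clause headed by 'admired'; is c-commanded by the pronoun; coreference would bind this R-expression — blocked (Principle C).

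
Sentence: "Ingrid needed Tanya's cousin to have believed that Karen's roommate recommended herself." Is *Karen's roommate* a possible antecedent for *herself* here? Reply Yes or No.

*herself* is a reflexive; Principle A requires it to be bound within its binding domain — the clause headed by 'recommended'.
— Karen's roommate: subject of the clause headed by 'recommended'; c-commands the reflexive within its binding domain — allowed (Principle A).

Yes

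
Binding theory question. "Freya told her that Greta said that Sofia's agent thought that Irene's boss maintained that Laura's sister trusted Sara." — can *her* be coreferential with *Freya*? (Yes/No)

*her* is a pronoun; Principle B requires it to be free in its binding domain — the matrix clause.
— Freya: subject of the matrix clause; c-commands the pronoun within its binding domain — blocked (Principle B).

No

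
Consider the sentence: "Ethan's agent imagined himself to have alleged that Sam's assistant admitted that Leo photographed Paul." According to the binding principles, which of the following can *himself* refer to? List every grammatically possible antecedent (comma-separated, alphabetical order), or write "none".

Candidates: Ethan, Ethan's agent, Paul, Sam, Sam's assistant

*himself* is a reflexive; Principle A requires it to be bound within its binding domain — the matrix clause.
— Ethan: possessor inside the subject DP of the matrix clause; does not c-command the reflexive — cannot bind it (Principle A).
— Ethan's agent: subject of the matrix clause; c-commands the reflexive within its binding domain — allowed (Principle A).
— Paul: object of the clause headed by 'photographed'; does not c-command the reflexive — cannot bind it (Principle A).
— Sam: possessor inside the subject DP of the clause headed by 'admitted'; does not c-command the reflexive — cannot bind it (Principle A).
— Sam's assistant: subject of the clause headed by 'admitted'; does not c-command the reflexive — cannot bind it (Principle A).

Ethan's agent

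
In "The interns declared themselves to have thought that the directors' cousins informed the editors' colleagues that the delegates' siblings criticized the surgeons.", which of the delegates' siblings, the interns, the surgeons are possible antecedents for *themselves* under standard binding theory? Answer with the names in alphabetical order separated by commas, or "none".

*themselves* is a reflexive; Principle A requires it to be bound within its binding domain — the matrix clause.
— the delegates' siblings: subject of the clause headed by 'criticized'; does not c-command the reflexive — cannot bind it (Principle A).
— the interns: subject of the matrix clause; c-commands the reflexive within its binding domain — allowed (Principle A).
— the surgeons: object of the clause headed by 'criticized'; does not c-command the reflexive — cannot bind it (Principle A).

the interns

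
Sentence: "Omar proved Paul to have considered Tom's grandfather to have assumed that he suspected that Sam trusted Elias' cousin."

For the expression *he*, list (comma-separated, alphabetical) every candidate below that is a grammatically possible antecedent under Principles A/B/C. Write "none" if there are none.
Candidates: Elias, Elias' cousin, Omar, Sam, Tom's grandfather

*he* is a pronoun; Principle B requires it to be free in its binding domain — the clause headed by 'suspected'.
— Elias: possessor inside the object DP of the clause headed by 'trusted'; is c-commanded by the pronoun; coreference would bind this R-expression — blocked (Principle C).
— Elias' cousin: object of the clause headed by 'trusted'; is c-commanded by the pronoun; coreference would bind this R-expression — blocked (Principle C).
— Omar: subject of the matrix clause; c-commands the pronoun but lies outside its binding domain — allowed.
— Sam: subject of the clause headed by 'trusted'; is c-commanded by the pronoun; coreference would bind this R-expression — blocked (Principle C).
— Tom's grandfather: subject of the clause headed by 'assumed'; c-commands the pronoun but lies outside its binding domain — allowed.

Omar, Tom's grandfather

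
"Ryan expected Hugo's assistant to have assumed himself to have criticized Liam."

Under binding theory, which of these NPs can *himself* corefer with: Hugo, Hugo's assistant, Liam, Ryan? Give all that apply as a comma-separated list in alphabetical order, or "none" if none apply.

*himself* is a reflexive; Principle A requires it to be bound within its binding domain — the clause headed by 'assumed'.
— Hugo: possessor inside the subject DP of the clause headed by 'assumed'; does not c-command the reflexive — cannot bind it (Principle A).
— Hugo's assistant: subject of the clause headed by 'assumed'; c-commands the reflexive within its binding domain — allowed (Principle A).
— Liam: object of the clause headed by 'criticized'; does not c-command the reflexive — cannot bind it (Principle A).
— Ryan: subject of the matrix clause; c-commands the reflexive but lies outside its binding domain — cannot bind it (Principle A).

Hugo's assistant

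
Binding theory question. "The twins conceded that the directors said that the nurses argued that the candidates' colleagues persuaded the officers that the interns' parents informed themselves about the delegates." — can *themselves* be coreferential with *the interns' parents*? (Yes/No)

*themselves* is a reflexive; Principle A requires it to be bound within its binding domain — the clause headed by 'informed'.
— the interns' parents: subject of the clause headed by 'informed'; c-commands the reflexive within its binding domain — allowed (Principle A).

Yes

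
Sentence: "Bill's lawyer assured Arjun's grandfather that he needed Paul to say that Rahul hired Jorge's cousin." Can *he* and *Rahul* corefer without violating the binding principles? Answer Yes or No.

*Rahul* is an R-expression; Principle C requires it to be free (not bound by any c-commanding expression).
— he: subject of the clause headed by 'needed'; the pronoun c-commands the R-expression — coreference blocked (Principle C).

No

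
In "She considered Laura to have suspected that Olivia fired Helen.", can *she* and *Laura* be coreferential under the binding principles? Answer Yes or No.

No

*Laura* is an R-expression; Principle C requires it to be free (not bound by any c-commanding expression).
— she: subject of the matrix clause; the pronoun c-commands the R-expression — coreference blocked (Principle C).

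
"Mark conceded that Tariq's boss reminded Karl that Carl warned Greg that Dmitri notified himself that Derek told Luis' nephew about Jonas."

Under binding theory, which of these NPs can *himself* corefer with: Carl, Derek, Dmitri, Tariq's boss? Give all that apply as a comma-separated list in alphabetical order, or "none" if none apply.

*himself* is a reflexive; Principle A requires it to be bound within its binding domain — the clause headed by 'notified'.
— Carl: subject of the clause headed by 'warned'; c-commands the reflexive but lies outside its binding domain — cannot bind it (Principle A).
— Derek: subject of the clause headed by 'told'; does not c-command the reflexive — cannot bind it (Principle A).
— Dmitri: subject of the clause headed by 'notified'; c-commands the reflexive within its binding domain — allowed (Principle A).
— Tariq's boss: subject of the clause headed by 'reminded'; c-commands the reflexive but lies outside its binding domain — cannot bind it (Principle A).

Dmitri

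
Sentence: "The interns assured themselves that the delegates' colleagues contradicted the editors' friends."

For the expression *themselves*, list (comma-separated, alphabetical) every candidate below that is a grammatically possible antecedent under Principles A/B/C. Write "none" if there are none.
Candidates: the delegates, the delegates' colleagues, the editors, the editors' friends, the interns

the interns

*themselves* is a reflexive; Principle A requires it to be bound within its binding domain — the matrix clause.
— the delegates: possessor inside the subject DP of the clause headed by 'contradicted'; does not c-command the reflexive — cannot bind it (Principle A).
— the delegates' colleagues: subject of the clause headed by 'contradicted'; does not c-command the reflexive — cannot bind it (Principle A).
— the editors: possessor inside the object DP of the clause headed by 'contradicted'; does not c-command the reflexive — cannot bind it (Principle A).
— the editors' friends: object of the clause headed by 'contradicted'; does not c-command the reflexive — cannot bind it (Principle A).
— the interns: subject of the matrix clause; c-commands the reflexive within its binding domain — allowed (Principle A).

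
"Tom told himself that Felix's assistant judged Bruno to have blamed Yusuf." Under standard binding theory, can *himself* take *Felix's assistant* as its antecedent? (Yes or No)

No

*himself* is a reflexive; Principle A requires it to be bound within its binding domain — the matrix clause.
— Felix's assistant: subject of the clause headed by 'judged'; does not c-command the reflexive — cannot bind it (Principle A).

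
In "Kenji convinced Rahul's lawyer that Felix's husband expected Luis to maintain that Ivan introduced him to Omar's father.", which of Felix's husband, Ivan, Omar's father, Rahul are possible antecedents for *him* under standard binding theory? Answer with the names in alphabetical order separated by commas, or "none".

*him* is a pronoun; Principle B requires it to be free in its binding domain — the clause headed by 'introduced'.
— Felix's husband: subject of the clause headed by 'expected'; c-commands the pronoun but lies outside its binding domain — allowed.
— Ivan: subject of the clause headed by 'introduced'; c-commands the pronoun within its binding domain — blocked (Principle B).
— Omar's father: second object of the clause headed by 'introduced'; is c-commanded by the pronoun; coreference would bind this R-expression — blocked (Principle C).
— Rahul: possessor inside the object DP of the matrix clause; does not c-command the pronoun — Principle B does not apply; allowed.

Felix's husband, Rahul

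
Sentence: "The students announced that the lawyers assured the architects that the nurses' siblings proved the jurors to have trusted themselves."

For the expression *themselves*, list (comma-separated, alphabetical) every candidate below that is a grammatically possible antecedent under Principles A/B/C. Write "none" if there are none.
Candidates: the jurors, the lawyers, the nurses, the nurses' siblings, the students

the jurors

*themselves* is a reflexive; Principle A requires it to be bound within its binding domain — the clause headed by 'trusted'.
— the jurors: subject of the clause headed by 'trusted'; c-commands the reflexive within its binding domain — allowed (Principle A).
— the lawyers: subject of the clause headed by 'assured'; c-commands the reflexive but lies outside its binding domain — cannot bind it (Principle A).
— the nurses: possessor inside the subject DP of the clause headed by 'proved'; does not c-command the reflexive — cannot bind it (Principle A).
— the nurses' siblings: subject of the clause headed by 'proved'; c-commands the reflexive but lies outside its binding domain — cannot bind it (Principle A).
— the students: subject of the matrix clause; c-commands the reflexive but lies outside its binding domain — cannot bind it (Principle A).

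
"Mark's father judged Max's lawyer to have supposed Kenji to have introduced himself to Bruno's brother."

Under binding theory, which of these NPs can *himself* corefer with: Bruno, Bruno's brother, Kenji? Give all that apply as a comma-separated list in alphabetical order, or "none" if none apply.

*himself* is a reflexive; Principle A requires it to be bound within its binding domain — the clause headed by 'introduced'.
— Bruno: possessor inside the second object DP of the clause headed by 'introduced'; does not c-command the reflexive — cannot bind it (Principle A).
— Bruno's brother: second object of the clause headed by 'introduced'; does not c-command the reflexive — cannot bind it (Principle A).
— Kenji: subject of the clause headed by 'introduced'; c-commands the reflexive within its binding domain — allowed (Principle A).

Kenji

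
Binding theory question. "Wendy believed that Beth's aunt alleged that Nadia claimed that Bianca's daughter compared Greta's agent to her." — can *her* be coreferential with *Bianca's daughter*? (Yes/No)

No

*her* is a pronoun; Principle B requires it to be free in its binding domain — the clause headed by 'compared'.
— Bianca's daughter: subject of the clause headed by 'compared'; c-commands the pronoun within its binding domain — blocked (Principle B).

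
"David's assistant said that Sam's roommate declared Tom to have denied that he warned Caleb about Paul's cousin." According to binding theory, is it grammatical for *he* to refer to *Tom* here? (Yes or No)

*Tom* is an R-expression; Principle C requires it to be free (not bound by any c-commanding expression).
— he: subject of the clause headed by 'warned'; the pronoun does not c-command the R-expression — coreference allowed.

Yes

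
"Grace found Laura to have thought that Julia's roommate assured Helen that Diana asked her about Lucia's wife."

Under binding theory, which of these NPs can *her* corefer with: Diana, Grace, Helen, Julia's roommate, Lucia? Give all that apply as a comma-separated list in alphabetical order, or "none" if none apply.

Grace, Helen, Julia's roommate

*her* is a pronoun; Principle B requires it to be free in its binding domain — the clause headed by 'asked'.
— Diana: subject of the clause headed by 'asked'; c-commands the pronoun within its binding domain — blocked (Principle B).
— Grace: subject of the matrix clause; c-commands the pronoun but lies outside its binding domain — allowed.
— Helen: object of the clause headed by 'assured'; c-commands the pronoun but lies outside its binding domain — allowed.
— Julia's roommate: subject of the clause headed by 'assured'; c-commands the pronoun but lies outside its binding domain — allowed.
— Lucia: possessor inside the second object DP of the clause headed by 'asked'; is c-commanded by the pronoun; coreference would bind this R-expression — blocked (Principle C).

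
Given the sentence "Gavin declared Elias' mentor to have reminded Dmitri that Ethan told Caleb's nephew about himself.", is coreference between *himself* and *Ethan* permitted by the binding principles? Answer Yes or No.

Yes

*himself* is a reflexive; Principle A requires it to be bound within its binding domain — the clause headed by 'told'.
— Ethan: subject of the clause headed by 'told'; c-commands the reflexive within its binding domain — allowed (Principle A).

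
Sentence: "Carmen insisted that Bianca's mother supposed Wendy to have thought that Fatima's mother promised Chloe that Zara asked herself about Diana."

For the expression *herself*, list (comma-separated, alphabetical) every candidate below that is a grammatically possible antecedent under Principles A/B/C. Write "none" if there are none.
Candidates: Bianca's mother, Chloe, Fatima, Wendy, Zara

Zara

*herself* is a reflexive; Principle A requires it to be bound within its binding domain — the clause headed by 'asked'.
— Bianca's mother: subject of the clause headed by 'supposed'; c-commands the reflexive but lies outside its binding domain — cannot bind it (Principle A).
— Chloe: object of the clause headed by 'promised'; c-commands the reflexive but lies outside its binding domain — cannot bind it (Principle A).
— Fatima: possessor inside the subject DP of the clause headed by 'promised'; does not c-command the reflexive — cannot bind it (Principle A).
— Wendy: subject of the clause headed by 'thought'; c-commands the reflexive but lies outside its binding domain — cannot bind it (Principle A).
— Zara: subject of the clause headed by 'asked'; c-commands the reflexive within its binding domain — allowed (Principle A).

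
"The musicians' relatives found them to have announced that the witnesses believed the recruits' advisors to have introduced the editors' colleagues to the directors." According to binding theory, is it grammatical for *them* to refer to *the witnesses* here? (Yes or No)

No

*the witnesses* is an R-expression; Principle C requires it to be free (not bound by any c-commanding expression).
— them: subject of the clause headed by 'announced'; the pronoun c-commands the R-expression — coreference blocked (Principle C).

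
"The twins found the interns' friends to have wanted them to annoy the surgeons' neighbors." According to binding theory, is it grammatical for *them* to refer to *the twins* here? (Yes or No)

*the twins* is an R-expression; Principle C requires it to be free (not bound by any c-commanding expression).
— them: subject of the clause headed by 'annoy'; the pronoun does not c-command the R-expression — coreference allowed.

Yes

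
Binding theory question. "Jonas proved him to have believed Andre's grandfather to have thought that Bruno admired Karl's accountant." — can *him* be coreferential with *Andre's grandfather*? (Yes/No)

No

*him* is a pronoun; Principle B requires it to be free in its binding domain — the matrix clause.
— Andre's grandfather: subject of the clause headed by 'thought'; is c-commanded by the pronoun; coreference would bind this R-expression — blocked (Principle C).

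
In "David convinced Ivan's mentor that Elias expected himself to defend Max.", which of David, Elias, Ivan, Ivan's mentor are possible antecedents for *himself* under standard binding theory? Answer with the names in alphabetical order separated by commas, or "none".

*himself* is a reflexive; Principle A requires it to be bound within its binding domain — the clause headed by 'expected'.
— David: subject of the matrix clause; c-commands the reflexive but lies outside its binding domain — cannot bind it (Principle A).
— Elias: subject of the clause headed by 'expected'; c-commands the reflexive within its binding domain — allowed (Principle A).
— Ivan: possessor inside the object DP of the matrix clause; does not c-command the reflexive — cannot bind it (Principle A).
— Ivan's mentor: object of the matrix clause; c-commands the reflexive but lies outside its binding domain — cannot bind it (Principle A).

Elias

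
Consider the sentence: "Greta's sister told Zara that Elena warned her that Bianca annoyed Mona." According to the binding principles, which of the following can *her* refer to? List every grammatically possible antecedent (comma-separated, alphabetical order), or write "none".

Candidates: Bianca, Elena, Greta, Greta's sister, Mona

*her* is a pronoun; Principle B requires it to be free in its binding domain — the clause headed by 'warned'.
— Bianca: subject of the clause headed by 'annoyed'; is c-commanded by the pronoun; coreference would bind this R-expression — blocked (Principle C).
— Elena: subject of the clause headed by 'warned'; c-commands the pronoun within its binding domain — blocked (Principle B).
— Greta: possessor inside the subject DP of the matrix clause; does not c-command the pronoun — Principle B does not apply; allowed.
— Greta's sister: subject of the matrix clause; c-commands the pronoun but lies outside its binding domain — allowed.
— Mona: object of the clause headed by 'annoyed'; is c-commanded by the pronoun; coreference would bind this R-expression — blocked (Principle C).

Greta, Greta's sister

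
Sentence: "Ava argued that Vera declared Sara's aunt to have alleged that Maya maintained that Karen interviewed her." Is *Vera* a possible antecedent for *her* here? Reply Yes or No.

Yes

*her* is a pronoun; Principle B requires it to be free in its binding domain — the clause headed by 'interviewed'.
— Vera: subject of the clause headed by 'declared'; c-commands the pronoun but lies outside its binding domain — allowed.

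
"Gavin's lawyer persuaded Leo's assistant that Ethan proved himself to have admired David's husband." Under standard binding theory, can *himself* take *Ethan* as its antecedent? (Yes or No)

*himself* is a reflexive; Principle A requires it to be bound within its binding domain — the clause headed by 'proved'.
— Ethan: subject of the clause headed by 'proved'; c-commands the reflexive within its binding domain — allowed (Principle A).

Yes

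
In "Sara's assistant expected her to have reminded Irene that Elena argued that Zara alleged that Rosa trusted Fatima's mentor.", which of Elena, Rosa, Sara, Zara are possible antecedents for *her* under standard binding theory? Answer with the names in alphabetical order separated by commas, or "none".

Sara

*her* is a pronoun; Principle B requires it to be free in its binding domain — the matrix clause.
— Elena: subject of the clause headed by 'argued'; is c-commanded by the pronoun; coreference would bind this R-expression — blocked (Principle C).
— Rosa: subject of the clause headed by 'trusted'; is c-commanded by the pronoun; coreference would bind this R-expression — blocked (Principle C).
— Sara: possessor inside the subject DP of the matrix clause; does not c-command the pronoun — Principle B does not apply; allowed.
— Zara: subject of the clause headed by 'alleged'; is c-commanded by the pronoun; coreference would bind this R-expression — blocked (Principle C).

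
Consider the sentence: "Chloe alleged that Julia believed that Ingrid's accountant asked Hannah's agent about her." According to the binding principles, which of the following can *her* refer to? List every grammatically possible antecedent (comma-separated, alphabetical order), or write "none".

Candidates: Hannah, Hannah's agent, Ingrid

*her* is a pronoun; Principle B requires it to be free in its binding domain — the clause headed by 'asked'.
— Hannah: possessor inside the object DP of the clause headed by 'asked'; does not c-command the pronoun — Principle B does not apply; allowed.
— Hannah's agent: object of the clause headed by 'asked'; c-commands the pronoun within its binding domain — blocked (Principle B).
— Ingrid: possessor inside the subject DP of the clause headed by 'asked'; does not c-command the pronoun — Principle B does not apply; allowed.

Hannah, Ingrid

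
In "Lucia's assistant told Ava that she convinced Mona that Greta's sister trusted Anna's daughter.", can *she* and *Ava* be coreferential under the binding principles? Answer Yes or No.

*Ava* is an R-expression; Principle C requires it to be free (not bound by any c-commanding expression).
— she: subject of the clause headed by 'convinced'; the pronoun does not c-command the R-expression — coreference allowed.

Yes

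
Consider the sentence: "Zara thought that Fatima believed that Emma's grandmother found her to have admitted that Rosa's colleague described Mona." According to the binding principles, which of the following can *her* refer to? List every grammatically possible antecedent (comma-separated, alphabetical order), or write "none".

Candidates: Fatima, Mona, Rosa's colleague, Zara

Fatima, Zara

*her* is a pronoun; Principle B requires it to be free in its binding domain — the clause headed by 'found'.
— Fatima: subject of the clause headed by 'believed'; c-commands the pronoun but lies outside its binding domain — allowed.
— Mona: object of the clause headed by 'described'; is c-commanded by the pronoun; coreference would bind this R-expression — blocked (Principle C).
— Rosa's colleague: subject of the clause headed by 'described'; is c-commanded by the pronoun; coreference would bind this R-expression — blocked (Principle C).
— Zara: subject of the matrix clause; c-commands the pronoun but lies outside its binding domain — allowed.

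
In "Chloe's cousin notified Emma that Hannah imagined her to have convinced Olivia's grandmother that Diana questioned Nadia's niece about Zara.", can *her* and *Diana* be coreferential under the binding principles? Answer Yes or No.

No

*Diana* is an R-expression; Principle C requires it to be free (not bound by any c-commanding expression).
— her: subject of the clause headed by 'convinced'; the pronoun c-commands the R-expression — coreference blocked (Principle C).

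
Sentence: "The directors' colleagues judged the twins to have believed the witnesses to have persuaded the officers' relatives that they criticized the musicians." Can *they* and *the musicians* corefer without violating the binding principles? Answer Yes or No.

*the musicians* is an R-expression; Principle C requires it to be free (not bound by any c-commanding expression).
— they: subject of the clause headed by 'criticized'; the pronoun c-commands the R-expression — coreference blocked (Principle C).

No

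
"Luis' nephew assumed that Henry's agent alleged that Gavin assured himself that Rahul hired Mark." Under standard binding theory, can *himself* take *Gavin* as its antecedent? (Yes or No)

Yes

*himself* is a reflexive; Principle A requires it to be bound within its binding domain — the clause headed by 'assured'.
— Gavin: subject of the clause headed by 'assured'; c-commands the reflexive within its binding domain — allowed (Principle A).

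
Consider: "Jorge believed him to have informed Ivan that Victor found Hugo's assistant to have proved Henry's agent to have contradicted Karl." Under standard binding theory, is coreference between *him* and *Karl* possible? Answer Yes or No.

No

*Karl* is an R-expression; Principle C requires it to be free (not bound by any c-commanding expression).
— him: subject of the clause headed by 'informed'; the pronoun c-commands the R-expression — coreference blocked (Principle C).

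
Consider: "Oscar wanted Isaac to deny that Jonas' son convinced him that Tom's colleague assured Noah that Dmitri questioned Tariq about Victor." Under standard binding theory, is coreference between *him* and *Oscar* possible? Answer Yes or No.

*Oscar* is an R-expression; Principle C requires it to be free (not bound by any c-commanding expression).
— him: object of the clause headed by 'convinced'; the pronoun does not c-command the R-expression — coreference allowed.

Yes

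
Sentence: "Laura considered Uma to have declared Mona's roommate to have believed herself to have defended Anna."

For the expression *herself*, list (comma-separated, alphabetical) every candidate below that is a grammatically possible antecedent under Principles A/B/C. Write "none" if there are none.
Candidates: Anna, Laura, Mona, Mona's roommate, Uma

Mona's roommate

*herself* is a reflexive; Principle A requires it to be bound within its binding domain — the clause headed by 'believed'.
— Anna: object of the clause headed by 'defended'; does not c-command the reflexive — cannot bind it (Principle A).
— Laura: subject of the matrix clause; c-commands the reflexive but lies outside its binding domain — cannot bind it (Principle A).
— Mona: possessor inside the subject DP of the clause headed by 'believed'; does not c-command the reflexive — cannot bind it (Principle A).
— Mona's roommate: subject of the clause headed by 'believed'; c-commands the reflexive within its binding domain — allowed (Principle A).
— Uma: subject of the clause headed by 'declared'; c-commands the reflexive but lies outside its binding domain — cannot bind it (Principle A).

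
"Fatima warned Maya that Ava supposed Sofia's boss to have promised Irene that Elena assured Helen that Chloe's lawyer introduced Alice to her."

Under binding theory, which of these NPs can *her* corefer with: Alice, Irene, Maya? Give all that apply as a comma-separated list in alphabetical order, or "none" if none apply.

Irene, Maya

*her* is a pronoun; Principle B requires it to be free in its binding domain — the clause headed by 'introduced'.
— Alice: object of the clause headed by 'introduced'; c-commands the pronoun within its binding domain — blocked (Principle B).
— Irene: object of the clause headed by 'promised'; c-commands the pronoun but lies outside its binding domain — allowed.
— Maya: object of the matrix clause; c-commands the pronoun but lies outside its binding domain — allowed.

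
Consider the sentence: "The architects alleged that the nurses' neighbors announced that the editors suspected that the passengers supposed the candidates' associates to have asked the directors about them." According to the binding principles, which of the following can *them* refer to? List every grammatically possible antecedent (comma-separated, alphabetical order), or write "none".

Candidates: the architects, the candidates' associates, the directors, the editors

the architects, the editors

*them* is a pronoun; Principle B requires it to be free in its binding domain — the clause headed by 'asked'.
— the architects: subject of the matrix clause; c-commands the pronoun but lies outside its binding domain — allowed.
— the candidates' associates: subject of the clause headed by 'asked'; c-commands the pronoun within its binding domain — blocked (Principle B).
— the directors: object of the clause headed by 'asked'; c-commands the pronoun within its binding domain — blocked (Principle B).
— the editors: subject of the clause headed by 'suspected'; c-commands the pronoun but lies outside its binding domain — allowed.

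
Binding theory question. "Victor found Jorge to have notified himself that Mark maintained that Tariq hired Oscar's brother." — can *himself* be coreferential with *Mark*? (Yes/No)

*himself* is a reflexive; Principle A requires it to be bound within its binding domain — the clause headed by 'notified'.
— Mark: subject of the clause headed by 'maintained'; does not c-command the reflexive — cannot bind it (Principle A).

No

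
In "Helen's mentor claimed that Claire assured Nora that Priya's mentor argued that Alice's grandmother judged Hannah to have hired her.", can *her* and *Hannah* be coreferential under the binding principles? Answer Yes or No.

*Hannah* is an R-expression; Principle C requires it to be free (not bound by any c-commanding expression).
— her: object of the clause headed by 'hired'; the R-expression locally c-commands the pronoun — coreference blocked (Principle B on the pronoun).

No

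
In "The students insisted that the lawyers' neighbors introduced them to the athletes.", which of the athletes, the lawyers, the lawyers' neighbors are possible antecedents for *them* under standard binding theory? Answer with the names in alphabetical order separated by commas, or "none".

the lawyers

*them* is a pronoun; Principle B requires it to be free in its binding domain — the clause headed by 'introduced'.
— the athletes: second object of the clause headed by 'introduced'; is c-commanded by the pronoun; coreference would bind this R-expression — blocked (Principle C).
— the lawyers: possessor inside the subject DP of the clause headed by 'introduced'; does not c-command the pronoun — Principle B does not apply; allowed.
— the lawyers' neighbors: subject of the clause headed by 'introduced'; c-commands the pronoun within its binding domain — blocked (Principle B).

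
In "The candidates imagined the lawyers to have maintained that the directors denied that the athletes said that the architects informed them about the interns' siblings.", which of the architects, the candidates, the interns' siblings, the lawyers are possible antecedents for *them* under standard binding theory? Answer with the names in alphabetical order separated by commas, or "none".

*them* is a pronoun; Principle B requires it to be free in its binding domain — the clause headed by 'informed'.
— the architects: subject of the clause headed by 'informed'; c-commands the pronoun within its binding domain — blocked (Principle B).
— the candidates: subject of the matrix clause; c-commands the pronoun but lies outside its binding domain — allowed.
— the interns' siblings: second object of the clause headed by 'informed'; is c-commanded by the pronoun; coreference would bind this R-expression — blocked (Principle C).
— the lawyers: subject of the clause headed by 'maintained'; c-commands the pronoun but lies outside its binding domain — allowed.

the candidates, the lawyers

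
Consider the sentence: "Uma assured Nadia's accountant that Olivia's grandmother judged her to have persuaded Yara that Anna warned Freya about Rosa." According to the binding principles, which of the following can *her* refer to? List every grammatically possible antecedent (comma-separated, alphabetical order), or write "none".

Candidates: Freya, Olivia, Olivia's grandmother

Olivia

*her* is a pronoun; Principle B requires it to be free in its binding domain — the clause headed by 'judged'.
— Freya: object of the clause headed by 'warned'; is c-commanded by the pronoun; coreference would bind this R-expression — blocked (Principle C).
— Olivia: possessor inside the subject DP of the clause headed by 'judged'; does not c-command the pronoun — Principle B does not apply; allowed.
— Olivia's grandmother: subject of the clause headed by 'judged'; c-commands the pronoun within its binding domain — blocked (Principle B).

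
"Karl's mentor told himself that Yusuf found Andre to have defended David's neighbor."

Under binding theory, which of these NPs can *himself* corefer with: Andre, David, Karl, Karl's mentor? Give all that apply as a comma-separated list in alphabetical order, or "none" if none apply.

*himself* is a reflexive; Principle A requires it to be bound within its binding domain — the matrix clause.
— Andre: subject of the clause headed by 'defended'; does not c-command the reflexive — cannot bind it (Principle A).
— David: possessor inside the object DP of the clause headed by 'defended'; does not c-command the reflexive — cannot bind it (Principle A).
— Karl: possessor inside the subject DP of the matrix clause; does not c-command the reflexive — cannot bind it (Principle A).
— Karl's mentor: subject of the matrix clause; c-commands the reflexive within its binding domain — allowed (Principle A).

Karl's mentor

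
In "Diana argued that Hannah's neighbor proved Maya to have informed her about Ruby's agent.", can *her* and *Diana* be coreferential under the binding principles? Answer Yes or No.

*Diana* is an R-expression; Principle C requires it to be free (not bound by any c-commanding expression).
— her: object of the clause headed by 'informed'; the pronoun does not c-command the R-expression — coreference allowed.

Yes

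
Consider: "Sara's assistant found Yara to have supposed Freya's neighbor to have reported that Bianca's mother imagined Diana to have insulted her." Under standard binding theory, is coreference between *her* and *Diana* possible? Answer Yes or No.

*Diana* is an R-expression; Principle C requires it to be free (not bound by any c-commanding expression).
— her: object of the clause headed by 'insulted'; the R-expression locally c-commands the pronoun — coreference blocked (Principle B on the pronoun).

No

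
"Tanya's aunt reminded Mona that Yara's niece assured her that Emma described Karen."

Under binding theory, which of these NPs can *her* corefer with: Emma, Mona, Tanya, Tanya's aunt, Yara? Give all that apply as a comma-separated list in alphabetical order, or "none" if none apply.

*her* is a pronoun; Principle B requires it to be free in its binding domain — the clause headed by 'assured'.
— Emma: subject of the clause headed by 'described'; is c-commanded by the pronoun; coreference would bind this R-expression — blocked (Principle C).
— Mona: object of the matrix clause; c-commands the pronoun but lies outside its binding domain — allowed.
— Tanya: possessor inside the subject DP of the matrix clause; does not c-command the pronoun — Principle B does not apply; allowed.
— Tanya's aunt: subject of the matrix clause; c-commands the pronoun but lies outside its binding domain — allowed.
— Yara: possessor inside the subject DP of the clause headed by 'assured'; does not c-command the pronoun — Principle B does not apply; allowed.

Mona, Tanya, Tanya's aunt, Yara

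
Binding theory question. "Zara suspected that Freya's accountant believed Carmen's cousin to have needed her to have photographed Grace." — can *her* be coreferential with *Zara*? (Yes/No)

Yes

*her* is a pronoun; Principle B requires it to be free in its binding domain — the clause headed by 'needed'.
— Zara: subject of the matrix clause; c-commands the pronoun but lies outside its binding domain — allowed.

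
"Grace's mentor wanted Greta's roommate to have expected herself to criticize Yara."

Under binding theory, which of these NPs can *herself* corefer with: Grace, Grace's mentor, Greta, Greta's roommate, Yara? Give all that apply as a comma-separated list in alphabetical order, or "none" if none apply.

*herself* is a reflexive; Principle A requires it to be bound within its binding domain — the clause headed by 'expected'.
— Grace: possessor inside the subject DP of the matrix clause; does not c-command the reflexive — cannot bind it (Principle A).
— Grace's mentor: subject of the matrix clause; c-commands the reflexive but lies outside its binding domain — cannot bind it (Principle A).
— Greta: possessor inside the subject DP of the clause headed by 'expected'; does not c-command the reflexive — cannot bind it (Principle A).
— Greta's roommate: subject of the clause headed by 'expected'; c-commands the reflexive within its binding domain — allowed (Principle A).
— Yara: object of the clause headed by 'criticize'; does not c-command the reflexive — cannot bind it (Principle A).

Greta's roommate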